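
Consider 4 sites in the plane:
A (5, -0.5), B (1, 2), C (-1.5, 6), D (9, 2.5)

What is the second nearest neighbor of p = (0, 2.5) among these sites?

C

Since √ is increasing, it suffices to compare squared distances:
|pA|² = (0−5)² + (2.5−(-0.5))² = 25 + 9 = 34
|pB|² = (0−1)² + (2.5−2)² = 1 + 0.25 = 1.25
|pC|² = (0−(-1.5))² + (2.5−6)² = 2.25 + 12.25 = 14.5
|pD|² = (0−9)² + (2.5−2.5)² = 81 + 0 = 81
Sorted ascending: B, C, A, … — the second-nearest is C.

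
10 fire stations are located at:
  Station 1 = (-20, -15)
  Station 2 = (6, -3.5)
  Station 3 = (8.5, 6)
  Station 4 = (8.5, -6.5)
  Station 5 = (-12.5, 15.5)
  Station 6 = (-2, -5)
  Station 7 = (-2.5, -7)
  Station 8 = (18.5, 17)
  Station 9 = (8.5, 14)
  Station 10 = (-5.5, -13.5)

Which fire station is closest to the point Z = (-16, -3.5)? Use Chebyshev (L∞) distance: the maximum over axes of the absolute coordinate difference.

d(Z, Station 1) = max(4, 11.5) = 11.5
d(Z, Station 2) = max(22, 0) = 22
d(Z, Station 3) = max(24.5, 9.5) = 24.5
d(Z, Station 4) = max(24.5, 3) = 24.5
d(Z, Station 5) = max(3.5, 19) = 19
d(Z, Station 6) = max(14, 1.5) = 14
d(Z, Station 7) = max(13.5, 3.5) = 13.5
d(Z, Station 8) = max(34.5, 20.5) = 34.5
d(Z, Station 9) = max(24.5, 17.5) = 24.5
d(Z, Station 10) = max(10.5, 10) = 10.5
Minimum is at Station 10.

Station 10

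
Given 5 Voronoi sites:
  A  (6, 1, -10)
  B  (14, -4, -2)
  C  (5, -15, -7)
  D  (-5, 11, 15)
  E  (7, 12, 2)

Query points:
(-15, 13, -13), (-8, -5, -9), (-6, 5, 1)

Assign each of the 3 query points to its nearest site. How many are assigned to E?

(-15, 13, -13) — d² to each: A:594, B:1251, C:1220, D:888, E:710 → nearest is A
(-8, -5, -9) — d² to each: A:233, B:534, C:273, D:841, E:635 → nearest is A
(-6, 5, 1) — d² to each: A:281, B:490, C:585, D:233, E:219 → nearest is E
1 of the 3 points has E as nearest.

1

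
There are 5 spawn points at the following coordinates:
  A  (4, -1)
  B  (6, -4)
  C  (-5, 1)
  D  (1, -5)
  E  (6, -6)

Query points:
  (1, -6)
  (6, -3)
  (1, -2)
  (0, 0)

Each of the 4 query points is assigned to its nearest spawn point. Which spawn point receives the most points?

D

(1, -6) — d² to each: A:34, B:29, C:85, D:1, E:25 → nearest is D
(6, -3) — d² to each: A:8, B:1, C:137, D:29, E:9 → nearest is B
(1, -2) — d² to each: A:10, B:29, C:45, D:9, E:41 → nearest is D
(0, 0) — d² to each: A:17, B:52, C:26, D:26, E:72 → nearest is A
Tally — A:1, B:1, D:2. D captures the most (2).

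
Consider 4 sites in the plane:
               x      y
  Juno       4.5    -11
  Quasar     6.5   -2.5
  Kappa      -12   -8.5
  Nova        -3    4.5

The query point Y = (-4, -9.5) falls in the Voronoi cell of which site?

Kappa

Since √ is increasing, it suffices to compare squared distances:
d²(Y, Juno) = (-4−4.5)² + (-9.5−(-11))² = 72.25 + 2.25 = 74.5
d²(Y, Quasar) = (-4−6.5)² + (-9.5−(-2.5))² = 110.25 + 49 = 159.25
d²(Y, Kappa) = (-4−(-12))² + (-9.5−(-8.5))² = 64 + 1 = 65
d²(Y, Nova) = (-4−(-3))² + (-9.5−4.5)² = 1 + 196 = 197
The smallest is to Kappa, so Y lies in the Voronoi region of Kappa.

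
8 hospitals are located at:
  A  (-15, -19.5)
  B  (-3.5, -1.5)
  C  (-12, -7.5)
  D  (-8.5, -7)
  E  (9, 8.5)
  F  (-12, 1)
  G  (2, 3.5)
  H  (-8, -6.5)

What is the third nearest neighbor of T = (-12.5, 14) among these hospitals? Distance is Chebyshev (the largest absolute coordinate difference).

d(T,A) = max(2.5, 33.5) = 33.5
d(T,B) = max(9, 15.5) = 15.5
d(T,C) = max(0.5, 21.5) = 21.5
d(T,D) = max(4, 21) = 21
d(T,E) = max(21.5, 5.5) = 21.5
d(T,F) = max(0.5, 13) = 13
d(T,G) = max(14.5, 10.5) = 14.5
d(T,H) = max(4.5, 20.5) = 20.5
Sorted ascending: F, G, B, H, … — the third-nearest is B.

B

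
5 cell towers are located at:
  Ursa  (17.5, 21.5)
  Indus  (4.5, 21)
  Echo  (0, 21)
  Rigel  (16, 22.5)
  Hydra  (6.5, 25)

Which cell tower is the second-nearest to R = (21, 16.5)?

Rigel

Since √ is increasing, it suffices to compare squared distances:
d²(R, Ursa) = 12.25 + 25 = 37.25
d²(R, Indus) = 272.25 + 20.25 = 292.5
d²(R, Echo) = 441 + 20.25 = 461.25
d²(R, Rigel) = 25 + 36 = 61
d²(R, Hydra) = 210.25 + 72.25 = 282.5
Sorted ascending: Ursa, Rigel, Hydra, … — the second-nearest is Rigel.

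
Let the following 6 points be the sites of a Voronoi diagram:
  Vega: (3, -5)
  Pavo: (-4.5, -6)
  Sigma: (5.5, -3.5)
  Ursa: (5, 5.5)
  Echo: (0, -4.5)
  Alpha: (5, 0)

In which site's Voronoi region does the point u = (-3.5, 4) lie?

Since √ is increasing, it suffices to compare squared distances:
d²(u, Vega) = 42.25 + 81 = 123.25
d²(u, Pavo) = 1 + 100 = 101
d²(u, Sigma) = 81 + 56.25 = 137.25
d²(u, Ursa) = 72.25 + 2.25 = 74.5
d²(u, Echo) = 12.25 + 72.25 = 84.5
d²(u, Alpha) = 72.25 + 16 = 88.25
Minimum is at Ursa.

Ursa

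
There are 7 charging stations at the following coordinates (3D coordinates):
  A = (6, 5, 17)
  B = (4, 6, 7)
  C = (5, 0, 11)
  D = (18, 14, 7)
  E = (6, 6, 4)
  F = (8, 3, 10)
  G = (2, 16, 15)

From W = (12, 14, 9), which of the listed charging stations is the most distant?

Since √ is increasing, it suffices to compare squared distances:
|WA|² = (12−6)² + (14−5)² + (9−17)² = 36 + 81 + 64 = 181
|WB|² = (12−4)² + (14−6)² + (9−7)² = 64 + 64 + 4 = 132
|WC|² = (12−5)² + (14−0)² + (9−11)² = 49 + 196 + 4 = 249
|WD|² = (12−18)² + (14−14)² + (9−7)² = 36 + 0 + 4 = 40
|WE|² = (12−6)² + (14−6)² + (9−4)² = 36 + 64 + 25 = 125
|WF|² = (12−8)² + (14−3)² + (9−10)² = 16 + 121 + 1 = 138
|WG|² = (12−2)² + (14−16)² + (9−15)² = 100 + 4 + 36 = 140
The largest is to C.

C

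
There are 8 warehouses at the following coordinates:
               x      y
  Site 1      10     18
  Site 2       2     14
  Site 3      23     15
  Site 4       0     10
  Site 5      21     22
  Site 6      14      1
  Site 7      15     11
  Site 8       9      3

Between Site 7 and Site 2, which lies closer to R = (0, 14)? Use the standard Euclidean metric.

Site 2

Compare squared distances:
d²(R, Site 7) = (0−15)² + (14−11)² = 225 + 9 = 234
d²(R, Site 2) = (0−2)² + (14−14)² = 4 + 0 = 4
234 > 4, so Site 2 is closer.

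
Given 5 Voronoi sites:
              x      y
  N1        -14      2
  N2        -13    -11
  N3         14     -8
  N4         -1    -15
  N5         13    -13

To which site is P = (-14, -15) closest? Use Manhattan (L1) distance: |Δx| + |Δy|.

d(P,N1) = |-14−(-14)| + |-15−2| = 0 + 17 = 17
d(P,N2) = |-14−(-13)| + |-15−(-11)| = 1 + 4 = 5
d(P,N3) = |-14−14| + |-15−(-8)| = 28 + 7 = 35
d(P,N4) = |-14−(-1)| + |-15−(-15)| = 13 + 0 = 13
d(P,N5) = |-14−13| + |-15−(-13)| = 27 + 2 = 29
Minimum is at N2.

N2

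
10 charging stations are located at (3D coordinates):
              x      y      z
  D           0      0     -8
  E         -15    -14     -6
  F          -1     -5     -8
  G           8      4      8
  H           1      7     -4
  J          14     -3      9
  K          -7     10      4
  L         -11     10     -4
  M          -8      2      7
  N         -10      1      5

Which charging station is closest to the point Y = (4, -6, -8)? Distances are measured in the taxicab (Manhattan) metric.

d(Y,D) = 4 + 6 + 0 = 10
d(Y,E) = 19 + 8 + 2 = 29
d(Y,F) = 5 + 1 + 0 = 6
d(Y,G) = 4 + 10 + 16 = 30
d(Y,H) = 3 + 13 + 4 = 20
d(Y,J) = 10 + 3 + 17 = 30
d(Y,K) = 11 + 16 + 12 = 39
d(Y,L) = 15 + 16 + 4 = 35
d(Y,M) = 12 + 8 + 15 = 35
d(Y,N) = 14 + 7 + 13 = 34
The smallest is to F, so Y lies in the Voronoi region of F.

F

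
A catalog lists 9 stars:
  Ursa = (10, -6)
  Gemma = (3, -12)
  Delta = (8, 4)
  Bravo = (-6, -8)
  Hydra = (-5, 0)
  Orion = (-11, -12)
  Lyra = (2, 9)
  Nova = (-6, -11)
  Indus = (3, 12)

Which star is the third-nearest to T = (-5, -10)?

Squared Euclidean distances:
d²(T, Ursa) = (-5−10)² + (-10−(-6))² = 225 + 16 = 241
d²(T, Gemma) = (-5−3)² + (-10−(-12))² = 64 + 4 = 68
d²(T, Delta) = (-5−8)² + (-10−4)² = 169 + 196 = 365
d²(T, Bravo) = (-5−(-6))² + (-10−(-8))² = 1 + 4 = 5
d²(T, Hydra) = (-5−(-5))² + (-10−0)² = 0 + 100 = 100
d²(T, Orion) = (-5−(-11))² + (-10−(-12))² = 36 + 4 = 40
d²(T, Lyra) = (-5−2)² + (-10−9)² = 49 + 361 = 410
d²(T, Nova) = (-5−(-6))² + (-10−(-11))² = 1 + 1 = 2
d²(T, Indus) = (-5−3)² + (-10−12)² = 64 + 484 = 548
Sorted ascending: Nova, Bravo, Orion, Gemma, … — the third-nearest is Orion.

Orion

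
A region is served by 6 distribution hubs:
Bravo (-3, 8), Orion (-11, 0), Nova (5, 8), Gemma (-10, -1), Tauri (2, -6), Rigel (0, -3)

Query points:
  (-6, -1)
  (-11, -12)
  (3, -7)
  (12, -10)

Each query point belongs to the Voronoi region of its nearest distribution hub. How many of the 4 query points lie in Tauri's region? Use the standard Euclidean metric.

2

(-6, -1) — d² to each: Bravo:90, Orion:26, Nova:202, Gemma:16, Tauri:89, Rigel:40 → nearest is Gemma
(-11, -12) — d² to each: Bravo:464, Orion:144, Nova:656, Gemma:122, Tauri:205, Rigel:202 → nearest is Gemma
(3, -7) — d² to each: Bravo:261, Orion:245, Nova:229, Gemma:205, Tauri:2, Rigel:25 → nearest is Tauri
(12, -10) — d² to each: Bravo:549, Orion:629, Nova:373, Gemma:565, Tauri:116, Rigel:193 → nearest is Tauri
2 of the 4 points have Tauri as nearest.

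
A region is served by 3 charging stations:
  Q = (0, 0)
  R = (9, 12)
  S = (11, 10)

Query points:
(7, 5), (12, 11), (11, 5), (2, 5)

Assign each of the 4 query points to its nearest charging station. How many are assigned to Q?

(7, 5) — d² to each: Q:74, R:53, S:41 → nearest is S
(12, 11) — d² to each: Q:265, R:10, S:2 → nearest is S
(11, 5) — d² to each: Q:146, R:53, S:25 → nearest is S
(2, 5) — d² to each: Q:29, R:98, S:106 → nearest is Q
1 of the 4 points has Q as nearest.

1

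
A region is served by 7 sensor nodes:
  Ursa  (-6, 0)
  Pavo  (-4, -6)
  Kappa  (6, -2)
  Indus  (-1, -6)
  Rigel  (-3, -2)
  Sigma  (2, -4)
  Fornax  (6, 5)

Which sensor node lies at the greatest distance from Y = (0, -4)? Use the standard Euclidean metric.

Squared Euclidean distances:
d²(Y, Ursa) = (0−(-6))² + (-4−0)² = 36 + 16 = 52
d²(Y, Pavo) = (0−(-4))² + (-4−(-6))² = 16 + 4 = 20
d²(Y, Kappa) = (0−6)² + (-4−(-2))² = 36 + 4 = 40
d²(Y, Indus) = (0−(-1))² + (-4−(-6))² = 1 + 4 = 5
d²(Y, Rigel) = (0−(-3))² + (-4−(-2))² = 9 + 4 = 13
d²(Y, Sigma) = (0−2)² + (-4−(-4))² = 4 + 0 = 4
d²(Y, Fornax) = (0−6)² + (-4−5)² = 36 + 81 = 117
The largest is to Fornax.

Fornax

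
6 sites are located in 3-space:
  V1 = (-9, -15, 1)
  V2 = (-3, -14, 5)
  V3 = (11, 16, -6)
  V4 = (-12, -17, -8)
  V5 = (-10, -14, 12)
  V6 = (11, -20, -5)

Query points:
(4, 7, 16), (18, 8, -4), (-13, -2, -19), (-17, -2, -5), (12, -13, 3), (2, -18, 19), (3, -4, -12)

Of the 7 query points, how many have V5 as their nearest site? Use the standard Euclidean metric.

(4, 7, 16) — d² to each: V1:878, V2:611, V3:614, V4:1408, V5:653, V6:1219 → nearest is V2
(18, 8, -4) — d² to each: V1:1283, V2:1006, V3:117, V4:1541, V5:1524, V6:834 → nearest is V3
(-13, -2, -19) — d² to each: V1:585, V2:820, V3:1069, V4:347, V5:1114, V6:1096 → nearest is V4
(-17, -2, -5) — d² to each: V1:269, V2:440, V3:1109, V4:259, V5:482, V6:1108 → nearest is V4
(12, -13, 3) — d² to each: V1:449, V2:230, V3:923, V4:713, V5:566, V6:114 → nearest is V6
(2, -18, 19) — d² to each: V1:454, V2:237, V3:1862, V4:926, V5:209, V6:661 → nearest is V5
(3, -4, -12) — d² to each: V1:434, V2:425, V3:500, V4:410, V5:845, V6:369 → nearest is V6
1 of the 7 points has V5 as nearest.

1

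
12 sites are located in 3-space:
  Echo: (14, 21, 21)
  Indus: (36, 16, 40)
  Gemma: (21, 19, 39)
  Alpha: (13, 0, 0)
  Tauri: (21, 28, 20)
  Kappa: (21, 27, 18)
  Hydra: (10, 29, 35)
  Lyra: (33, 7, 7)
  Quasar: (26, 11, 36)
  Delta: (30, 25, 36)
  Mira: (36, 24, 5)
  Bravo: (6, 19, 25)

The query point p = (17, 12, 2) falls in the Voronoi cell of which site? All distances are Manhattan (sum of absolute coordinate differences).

d(p, Echo) = |17−14| + |12−21| + |2−21| = 3 + 9 + 19 = 31
d(p, Indus) = |17−36| + |12−16| + |2−40| = 19 + 4 + 38 = 61
d(p, Gemma) = |17−21| + |12−19| + |2−39| = 4 + 7 + 37 = 48
d(p, Alpha) = |17−13| + |12−0| + |2−0| = 4 + 12 + 2 = 18
d(p, Tauri) = |17−21| + |12−28| + |2−20| = 4 + 16 + 18 = 38
d(p, Kappa) = |17−21| + |12−27| + |2−18| = 4 + 15 + 16 = 35
d(p, Hydra) = |17−10| + |12−29| + |2−35| = 7 + 17 + 33 = 57
d(p, Lyra) = |17−33| + |12−7| + |2−7| = 16 + 5 + 5 = 26
d(p, Quasar) = |17−26| + |12−11| + |2−36| = 9 + 1 + 34 = 44
d(p, Delta) = |17−30| + |12−25| + |2−36| = 13 + 13 + 34 = 60
d(p, Mira) = |17−36| + |12−24| + |2−5| = 19 + 12 + 3 = 34
d(p, Bravo) = |17−6| + |12−19| + |2−25| = 11 + 7 + 23 = 41
The smallest is to Alpha, so p lies in the Voronoi region of Alpha.

Alpha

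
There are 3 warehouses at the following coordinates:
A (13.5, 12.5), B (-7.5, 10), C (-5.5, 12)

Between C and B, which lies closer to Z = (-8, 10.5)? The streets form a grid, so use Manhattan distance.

B

d(Z,C) = |-8−(-5.5)| + |10.5−12| = 2.5 + 1.5 = 4
d(Z,B) = |-8−(-7.5)| + |10.5−10| = 0.5 + 0.5 = 1
4 > 1, so B is closer.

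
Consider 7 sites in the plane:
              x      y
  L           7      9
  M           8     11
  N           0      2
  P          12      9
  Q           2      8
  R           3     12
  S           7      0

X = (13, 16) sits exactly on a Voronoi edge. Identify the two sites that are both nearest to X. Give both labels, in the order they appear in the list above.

Squared distances from X to each site:
|XL|² = (13−7)² + (16−9)² = 36 + 49 = 85
|XM|² = (13−8)² + (16−11)² = 25 + 25 = 50
|XN|² = (13−0)² + (16−2)² = 169 + 196 = 365
|XP|² = (13−12)² + (16−9)² = 1 + 49 = 50
|XQ|² = (13−2)² + (16−8)² = 121 + 64 = 185
|XR|² = (13−3)² + (16−12)² = 100 + 16 = 116
|XS|² = (13−7)² + (16−0)² = 36 + 256 = 292
X is equidistant from M and P (both at squared distance 50), and every other site is strictly farther — so X lies on the M–P Voronoi edge.

M and P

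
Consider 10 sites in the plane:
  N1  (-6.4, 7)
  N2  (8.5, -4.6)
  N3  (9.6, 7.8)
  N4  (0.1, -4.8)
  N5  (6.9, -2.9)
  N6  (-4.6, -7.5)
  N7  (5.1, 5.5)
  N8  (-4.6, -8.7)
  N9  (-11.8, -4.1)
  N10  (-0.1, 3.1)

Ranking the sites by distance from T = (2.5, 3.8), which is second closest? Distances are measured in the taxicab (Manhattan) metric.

d(T,N1) = 8.9 + 3.2 = 12.1
d(T,N2) = 6 + 8.4 = 14.4
d(T,N3) = 7.1 + 4 = 11.1
d(T,N4) = 2.4 + 8.6 = 11
d(T,N5) = 4.4 + 6.7 = 11.1
d(T,N6) = 7.1 + 11.3 = 18.4
d(T,N7) = 2.6 + 1.7 = 4.3
d(T,N8) = 7.1 + 12.5 = 19.6
d(T,N9) = 14.3 + 7.9 = 22.2
d(T, N10) = 2.6 + 0.7 = 3.3
Sorted ascending: N10, N7, N4, … — the second-nearest is N7.

N7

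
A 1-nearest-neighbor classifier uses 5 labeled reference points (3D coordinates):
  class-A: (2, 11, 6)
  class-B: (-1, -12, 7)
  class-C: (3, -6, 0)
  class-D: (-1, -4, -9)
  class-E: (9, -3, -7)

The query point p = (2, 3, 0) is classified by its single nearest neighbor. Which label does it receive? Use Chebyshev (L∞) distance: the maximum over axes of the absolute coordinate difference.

d(p, class-A) = max(0, 8, 6) = 8
d(p, class-B) = max(3, 15, 7) = 15
d(p, class-C) = max(1, 9, 0) = 9
d(p, class-D) = max(3, 7, 9) = 9
d(p, class-E) = max(7, 6, 7) = 7
class-E is nearest.

class-E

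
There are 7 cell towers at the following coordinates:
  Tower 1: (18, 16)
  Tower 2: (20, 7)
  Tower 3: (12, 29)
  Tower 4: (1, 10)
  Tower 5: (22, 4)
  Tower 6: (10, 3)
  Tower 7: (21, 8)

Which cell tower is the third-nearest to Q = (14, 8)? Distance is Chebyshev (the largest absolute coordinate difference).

d(Q, Tower 1) = max(4, 8) = 8
d(Q, Tower 2) = max(6, 1) = 6
d(Q, Tower 3) = max(2, 21) = 21
d(Q, Tower 4) = max(13, 2) = 13
d(Q, Tower 5) = max(8, 4) = 8
d(Q, Tower 6) = max(4, 5) = 5
d(Q, Tower 7) = max(7, 0) = 7
Sorted ascending: Tower 6, Tower 2, Tower 7, Tower 1, … — the third-nearest is Tower 7.

Tower 7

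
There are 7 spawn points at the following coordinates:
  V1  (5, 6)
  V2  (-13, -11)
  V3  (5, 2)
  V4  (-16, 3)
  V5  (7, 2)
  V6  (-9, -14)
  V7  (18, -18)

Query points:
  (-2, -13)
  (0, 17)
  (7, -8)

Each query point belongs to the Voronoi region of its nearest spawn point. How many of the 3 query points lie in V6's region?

(-2, -13) — d² to each: V1:410, V2:125, V3:274, V4:452, V5:306, V6:50, V7:425 → nearest is V6
(0, 17) — d² to each: V1:146, V2:953, V3:250, V4:452, V5:274, V6:1042, V7:1549 → nearest is V1
(7, -8) — d² to each: V1:200, V2:409, V3:104, V4:650, V5:100, V6:292, V7:221 → nearest is V5
1 of the 3 points has V6 as nearest.

1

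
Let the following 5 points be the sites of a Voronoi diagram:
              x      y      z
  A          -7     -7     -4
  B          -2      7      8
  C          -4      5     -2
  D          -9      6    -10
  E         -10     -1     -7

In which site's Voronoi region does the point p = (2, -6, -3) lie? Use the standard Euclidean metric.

Squared Euclidean distances:
|pA|² = (2−(-7))² + (-6−(-7))² + (-3−(-4))² = 81 + 1 + 1 = 83
|pB|² = (2−(-2))² + (-6−7)² + (-3−8)² = 16 + 169 + 121 = 306
|pC|² = (2−(-4))² + (-6−5)² + (-3−(-2))² = 36 + 121 + 1 = 158
|pD|² = (2−(-9))² + (-6−6)² + (-3−(-10))² = 121 + 144 + 49 = 314
|pE|² = (2−(-10))² + (-6−(-1))² + (-3−(-7))² = 144 + 25 + 16 = 185
Minimum is at A.

A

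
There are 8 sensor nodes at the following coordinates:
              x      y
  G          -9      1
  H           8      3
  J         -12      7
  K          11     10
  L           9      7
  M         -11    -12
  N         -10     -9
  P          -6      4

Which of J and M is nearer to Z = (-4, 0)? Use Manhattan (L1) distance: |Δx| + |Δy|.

d(Z,J) = |-4−(-12)| + |0−7| = 8 + 7 = 15
d(Z,M) = |-4−(-11)| + |0−(-12)| = 7 + 12 = 19
15 < 19, so J is closer.

J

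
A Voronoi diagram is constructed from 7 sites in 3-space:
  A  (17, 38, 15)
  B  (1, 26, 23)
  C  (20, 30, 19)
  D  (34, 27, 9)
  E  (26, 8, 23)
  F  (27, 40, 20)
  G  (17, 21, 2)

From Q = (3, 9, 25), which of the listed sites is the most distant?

F

Squared Euclidean distances:
|QA|² = (3−17)² + (9−38)² + (25−15)² = 196 + 841 + 100 = 1137
|QB|² = (3−1)² + (9−26)² + (25−23)² = 4 + 289 + 4 = 297
|QC|² = (3−20)² + (9−30)² + (25−19)² = 289 + 441 + 36 = 766
|QD|² = (3−34)² + (9−27)² + (25−9)² = 961 + 324 + 256 = 1541
|QE|² = (3−26)² + (9−8)² + (25−23)² = 529 + 1 + 4 = 534
|QF|² = (3−27)² + (9−40)² + (25−20)² = 576 + 961 + 25 = 1562
|QG|² = (3−17)² + (9−21)² + (25−2)² = 196 + 144 + 529 = 869
The largest is to F.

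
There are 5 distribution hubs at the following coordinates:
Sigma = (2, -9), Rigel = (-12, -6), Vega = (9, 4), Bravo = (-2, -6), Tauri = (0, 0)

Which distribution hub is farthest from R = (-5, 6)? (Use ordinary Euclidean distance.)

Compare squared distances (the ordering matches that of the actual distances):
d²(R, Sigma) = (-5−2)² + (6−(-9))² = 49 + 225 = 274
d²(R, Rigel) = (-5−(-12))² + (6−(-6))² = 49 + 144 = 193
d²(R, Vega) = (-5−9)² + (6−4)² = 196 + 4 = 200
d²(R, Bravo) = (-5−(-2))² + (6−(-6))² = 9 + 144 = 153
d²(R, Tauri) = (-5−0)² + (6−0)² = 25 + 36 = 61
The largest is to Sigma.

Sigma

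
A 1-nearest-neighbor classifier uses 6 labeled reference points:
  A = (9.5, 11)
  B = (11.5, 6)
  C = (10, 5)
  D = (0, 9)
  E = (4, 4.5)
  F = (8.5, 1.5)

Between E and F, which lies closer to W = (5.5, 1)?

F

Compare squared distances:
|WE|² = (5.5−4)² + (1−4.5)² = 2.25 + 12.25 = 14.5
|WF|² = (5.5−8.5)² + (1−1.5)² = 9 + 0.25 = 9.25
14.5 > 9.25, so F is closer.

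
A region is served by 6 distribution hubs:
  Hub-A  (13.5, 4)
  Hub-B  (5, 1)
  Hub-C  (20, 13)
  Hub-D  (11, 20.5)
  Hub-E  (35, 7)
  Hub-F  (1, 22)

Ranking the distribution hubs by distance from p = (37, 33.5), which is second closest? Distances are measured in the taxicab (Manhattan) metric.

Hub-C

d(p, Hub-A) = |37−13.5| + |33.5−4| = 23.5 + 29.5 = 53
d(p, Hub-B) = |37−5| + |33.5−1| = 32 + 32.5 = 64.5
d(p, Hub-C) = |37−20| + |33.5−13| = 17 + 20.5 = 37.5
d(p, Hub-D) = |37−11| + |33.5−20.5| = 26 + 13 = 39
d(p, Hub-E) = |37−35| + |33.5−7| = 2 + 26.5 = 28.5
d(p, Hub-F) = |37−1| + |33.5−22| = 36 + 11.5 = 47.5
Sorted ascending: Hub-E, Hub-C, Hub-D, … — the second-nearest is Hub-C.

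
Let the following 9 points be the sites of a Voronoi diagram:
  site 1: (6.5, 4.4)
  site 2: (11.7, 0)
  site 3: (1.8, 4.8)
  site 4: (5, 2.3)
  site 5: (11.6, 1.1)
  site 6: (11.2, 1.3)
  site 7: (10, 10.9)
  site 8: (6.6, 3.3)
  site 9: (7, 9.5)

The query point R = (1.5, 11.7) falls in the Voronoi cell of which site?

site 9

Since √ is increasing, it suffices to compare squared distances:
d²(R, site 1) = (1.5−6.5)² + (11.7−4.4)² = 25 + 53.29 = 78.29
d²(R, site 2) = (1.5−11.7)² + (11.7−0)² = 104.04 + 136.89 = 240.93
d²(R, site 3) = (1.5−1.8)² + (11.7−4.8)² = 0.09 + 47.61 = 47.7
d²(R, site 4) = (1.5−5)² + (11.7−2.3)² = 12.25 + 88.36 = 100.61
d²(R, site 5) = (1.5−11.6)² + (11.7−1.1)² = 102.01 + 112.36 = 214.37
d²(R, site 6) = (1.5−11.2)² + (11.7−1.3)² = 94.09 + 108.16 = 202.25
d²(R, site 7) = (1.5−10)² + (11.7−10.9)² = 72.25 + 0.64 = 72.89
d²(R, site 8) = (1.5−6.6)² + (11.7−3.3)² = 26.01 + 70.56 = 96.57
d²(R, site 9) = (1.5−7)² + (11.7−9.5)² = 30.25 + 4.84 = 35.09
site 9 is nearest.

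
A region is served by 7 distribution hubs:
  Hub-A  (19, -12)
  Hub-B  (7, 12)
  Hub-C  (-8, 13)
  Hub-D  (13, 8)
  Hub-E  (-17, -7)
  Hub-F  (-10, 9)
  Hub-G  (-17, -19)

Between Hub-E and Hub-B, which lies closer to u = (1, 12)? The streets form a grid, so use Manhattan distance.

d(u, Hub-E) = |1−(-17)| + |12−(-7)| = 18 + 19 = 37
d(u, Hub-B) = |1−7| + |12−12| = 6 + 0 = 6
37 > 6, so Hub-B is closer.

Hub-B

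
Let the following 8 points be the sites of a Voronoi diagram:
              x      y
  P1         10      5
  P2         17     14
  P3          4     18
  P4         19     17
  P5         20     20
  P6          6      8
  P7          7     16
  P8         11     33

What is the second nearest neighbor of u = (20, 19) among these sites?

P4

Compare squared distances (the ordering matches that of the actual distances):
|uP1|² = (20−10)² + (19−5)² = 100 + 196 = 296
|uP2|² = (20−17)² + (19−14)² = 9 + 25 = 34
|uP3|² = (20−4)² + (19−18)² = 256 + 1 = 257
|uP4|² = (20−19)² + (19−17)² = 1 + 4 = 5
|uP5|² = (20−20)² + (19−20)² = 0 + 1 = 1
|uP6|² = (20−6)² + (19−8)² = 196 + 121 = 317
|uP7|² = (20−7)² + (19−16)² = 169 + 9 = 178
|uP8|² = (20−11)² + (19−33)² = 81 + 196 = 277
Sorted ascending: P5, P4, P2, … — the second-nearest is P4.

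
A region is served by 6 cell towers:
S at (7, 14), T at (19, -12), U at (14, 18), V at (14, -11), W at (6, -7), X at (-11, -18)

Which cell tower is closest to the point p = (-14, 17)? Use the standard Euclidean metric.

S

Since √ is increasing, it suffices to compare squared distances:
|pS|² = (-14−7)² + (17−14)² = 441 + 9 = 450
|pT|² = (-14−19)² + (17−(-12))² = 1089 + 841 = 1930
|pU|² = (-14−14)² + (17−18)² = 784 + 1 = 785
|pV|² = (-14−14)² + (17−(-11))² = 784 + 784 = 1568
|pW|² = (-14−6)² + (17−(-7))² = 400 + 576 = 976
|pX|² = (-14−(-11))² + (17−(-18))² = 9 + 1225 = 1234
S is nearest.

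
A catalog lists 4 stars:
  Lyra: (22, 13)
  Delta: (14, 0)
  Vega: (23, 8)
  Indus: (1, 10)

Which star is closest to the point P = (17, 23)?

Lyra

Since √ is increasing, it suffices to compare squared distances:
d²(P, Lyra) = (17−22)² + (23−13)² = 25 + 100 = 125
d²(P, Delta) = (17−14)² + (23−0)² = 9 + 529 = 538
d²(P, Vega) = (17−23)² + (23−8)² = 36 + 225 = 261
d²(P, Indus) = (17−1)² + (23−10)² = 256 + 169 = 425
Lyra is nearest.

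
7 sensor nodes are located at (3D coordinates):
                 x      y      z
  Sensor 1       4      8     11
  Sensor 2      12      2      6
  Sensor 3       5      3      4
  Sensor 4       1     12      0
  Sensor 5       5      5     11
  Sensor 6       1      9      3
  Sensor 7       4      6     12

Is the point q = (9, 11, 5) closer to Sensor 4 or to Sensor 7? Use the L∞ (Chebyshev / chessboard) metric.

d(q, Sensor 4) = max(8, 1, 5) = 8
d(q, Sensor 7) = max(5, 5, 7) = 7
8 > 7, so Sensor 7 is closer.

Sensor 7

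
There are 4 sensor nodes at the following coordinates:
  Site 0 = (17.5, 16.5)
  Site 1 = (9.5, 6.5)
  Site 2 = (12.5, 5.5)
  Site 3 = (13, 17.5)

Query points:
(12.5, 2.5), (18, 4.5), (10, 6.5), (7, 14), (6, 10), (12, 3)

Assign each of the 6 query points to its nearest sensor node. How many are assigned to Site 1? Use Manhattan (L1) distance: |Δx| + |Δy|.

(12.5, 2.5) — d to each: Site 0:19, Site 1:7, Site 2:3, Site 3:15.5 → nearest is Site 2
(18, 4.5) — d to each: Site 0:12.5, Site 1:10.5, Site 2:6.5, Site 3:18 → nearest is Site 2
(10, 6.5) — d to each: Site 0:17.5, Site 1:0.5, Site 2:3.5, Site 3:14 → nearest is Site 1
(7, 14) — d to each: Site 0:13, Site 1:10, Site 2:14, Site 3:9.5 → nearest is Site 3
(6, 10) — d to each: Site 0:18, Site 1:7, Site 2:11, Site 3:14.5 → nearest is Site 1
(12, 3) — d to each: Site 0:19, Site 1:6, Site 2:3, Site 3:15.5 → nearest is Site 2
2 of the 6 points have Site 1 as nearest.

2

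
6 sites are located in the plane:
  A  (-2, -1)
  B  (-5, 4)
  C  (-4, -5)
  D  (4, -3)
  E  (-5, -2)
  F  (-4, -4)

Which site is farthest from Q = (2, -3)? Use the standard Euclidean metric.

Squared Euclidean distances:
|QA|² = (2−(-2))² + (-3−(-1))² = 16 + 4 = 20
|QB|² = (2−(-5))² + (-3−4)² = 49 + 49 = 98
|QC|² = (2−(-4))² + (-3−(-5))² = 36 + 4 = 40
|QD|² = (2−4)² + (-3−(-3))² = 4 + 0 = 4
|QE|² = (2−(-5))² + (-3−(-2))² = 49 + 1 = 50
|QF|² = (2−(-4))² + (-3−(-4))² = 36 + 1 = 37
The largest is to B.

B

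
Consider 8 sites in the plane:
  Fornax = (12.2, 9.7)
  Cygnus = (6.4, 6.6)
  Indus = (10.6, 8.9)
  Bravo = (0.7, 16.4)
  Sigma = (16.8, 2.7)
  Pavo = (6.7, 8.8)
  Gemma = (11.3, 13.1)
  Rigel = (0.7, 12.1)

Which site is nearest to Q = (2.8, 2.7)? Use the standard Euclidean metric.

Cygnus

Squared Euclidean distances:
d²(Q, Fornax) = (2.8−12.2)² + (2.7−9.7)² = 88.36 + 49 = 137.36
d²(Q, Cygnus) = (2.8−6.4)² + (2.7−6.6)² = 12.96 + 15.21 = 28.17
d²(Q, Indus) = (2.8−10.6)² + (2.7−8.9)² = 60.84 + 38.44 = 99.28
d²(Q, Bravo) = (2.8−0.7)² + (2.7−16.4)² = 4.41 + 187.69 = 192.1
d²(Q, Sigma) = (2.8−16.8)² + (2.7−2.7)² = 196 + 0 = 196
d²(Q, Pavo) = (2.8−6.7)² + (2.7−8.8)² = 15.21 + 37.21 = 52.42
d²(Q, Gemma) = (2.8−11.3)² + (2.7−13.1)² = 72.25 + 108.16 = 180.41
d²(Q, Rigel) = (2.8−0.7)² + (2.7−12.1)² = 4.41 + 88.36 = 92.77
Minimum is at Cygnus.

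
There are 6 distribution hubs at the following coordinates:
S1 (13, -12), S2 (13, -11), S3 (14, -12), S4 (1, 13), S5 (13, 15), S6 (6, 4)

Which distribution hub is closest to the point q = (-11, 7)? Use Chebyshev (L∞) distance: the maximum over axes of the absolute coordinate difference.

S4

d(q,S1) = max(24, 19) = 24
d(q,S2) = max(24, 18) = 24
d(q,S3) = max(25, 19) = 25
d(q,S4) = max(12, 6) = 12
d(q,S5) = max(24, 8) = 24
d(q,S6) = max(17, 3) = 17
The smallest is to S4, so q lies in the Voronoi region of S4.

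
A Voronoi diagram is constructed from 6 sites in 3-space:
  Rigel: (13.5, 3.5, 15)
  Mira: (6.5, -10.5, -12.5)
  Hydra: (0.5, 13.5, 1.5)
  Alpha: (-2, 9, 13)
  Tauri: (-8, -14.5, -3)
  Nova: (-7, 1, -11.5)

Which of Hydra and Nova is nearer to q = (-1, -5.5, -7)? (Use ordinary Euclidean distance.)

Nova

Compare squared distances:
d²(q, Hydra) = (-1−0.5)² + (-5.5−13.5)² + (-7−1.5)² = 2.25 + 361 + 72.25 = 435.5
d²(q, Nova) = (-1−(-7))² + (-5.5−1)² + (-7−(-11.5))² = 36 + 42.25 + 20.25 = 98.5
435.5 > 98.5, so Nova is closer.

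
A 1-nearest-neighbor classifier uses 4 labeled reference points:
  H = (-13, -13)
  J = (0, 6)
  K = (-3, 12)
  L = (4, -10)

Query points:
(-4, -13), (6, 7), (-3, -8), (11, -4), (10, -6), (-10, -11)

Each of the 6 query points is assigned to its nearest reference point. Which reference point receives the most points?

(-4, -13) — d² to each: H:81, J:377, K:626, L:73 → nearest is L
(6, 7) — d² to each: H:761, J:37, K:106, L:293 → nearest is J
(-3, -8) — d² to each: H:125, J:205, K:400, L:53 → nearest is L
(11, -4) — d² to each: H:657, J:221, K:452, L:85 → nearest is L
(10, -6) — d² to each: H:578, J:244, K:493, L:52 → nearest is L
(-10, -11) — d² to each: H:13, J:389, K:578, L:197 → nearest is H
Tally — H:1, J:1, L:4. L captures the most (4).

L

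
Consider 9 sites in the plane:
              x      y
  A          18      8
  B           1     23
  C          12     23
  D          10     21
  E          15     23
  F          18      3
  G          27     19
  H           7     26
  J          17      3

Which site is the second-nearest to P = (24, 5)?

Compare squared distances (the ordering matches that of the actual distances):
|PA|² = 36 + 9 = 45
|PB|² = 529 + 324 = 853
|PC|² = 144 + 324 = 468
|PD|² = 196 + 256 = 452
|PE|² = 81 + 324 = 405
|PF|² = 36 + 4 = 40
|PG|² = 9 + 196 = 205
|PH|² = 289 + 441 = 730
|PJ|² = 49 + 4 = 53
Sorted ascending: F, A, J, … — the second-nearest is A.

A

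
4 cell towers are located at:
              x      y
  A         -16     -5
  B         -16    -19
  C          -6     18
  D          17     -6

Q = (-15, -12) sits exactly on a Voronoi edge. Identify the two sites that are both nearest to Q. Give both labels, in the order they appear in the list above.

A and B

Squared distances from Q to each site:
|QA|² = (-15−(-16))² + (-12−(-5))² = 1 + 49 = 50
|QB|² = (-15−(-16))² + (-12−(-19))² = 1 + 49 = 50
|QC|² = (-15−(-6))² + (-12−18)² = 81 + 900 = 981
|QD|² = (-15−17)² + (-12−(-6))² = 1024 + 36 = 1060
Q is equidistant from A and B (both at squared distance 50), and every other site is strictly farther — so Q lies on the A–B Voronoi edge.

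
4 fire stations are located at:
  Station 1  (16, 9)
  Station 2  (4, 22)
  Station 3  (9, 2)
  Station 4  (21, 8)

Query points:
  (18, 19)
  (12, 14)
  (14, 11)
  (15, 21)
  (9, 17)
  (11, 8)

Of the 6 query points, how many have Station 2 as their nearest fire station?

2

(18, 19) — d² to each: Station 1:104, Station 2:205, Station 3:370, Station 4:130 → nearest is Station 1
(12, 14) — d² to each: Station 1:41, Station 2:128, Station 3:153, Station 4:117 → nearest is Station 1
(14, 11) — d² to each: Station 1:8, Station 2:221, Station 3:106, Station 4:58 → nearest is Station 1
(15, 21) — d² to each: Station 1:145, Station 2:122, Station 3:397, Station 4:205 → nearest is Station 2
(9, 17) — d² to each: Station 1:113, Station 2:50, Station 3:225, Station 4:225 → nearest is Station 2
(11, 8) — d² to each: Station 1:26, Station 2:245, Station 3:40, Station 4:100 → nearest is Station 1
2 of the 6 points have Station 2 as nearest.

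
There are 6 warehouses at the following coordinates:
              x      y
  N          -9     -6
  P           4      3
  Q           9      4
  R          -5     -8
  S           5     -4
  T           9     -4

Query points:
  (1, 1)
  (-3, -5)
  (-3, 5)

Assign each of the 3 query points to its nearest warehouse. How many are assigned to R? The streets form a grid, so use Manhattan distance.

1

(1, 1) — d to each: N:17, P:5, Q:11, R:15, S:9, T:13 → nearest is P
(-3, -5) — d to each: N:7, P:15, Q:21, R:5, S:9, T:13 → nearest is R
(-3, 5) — d to each: N:17, P:9, Q:13, R:15, S:17, T:21 → nearest is P
1 of the 3 points has R as nearest.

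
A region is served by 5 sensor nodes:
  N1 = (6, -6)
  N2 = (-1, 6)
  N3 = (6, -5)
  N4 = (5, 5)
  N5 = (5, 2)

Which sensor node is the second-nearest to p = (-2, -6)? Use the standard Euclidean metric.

N3

Squared Euclidean distances:
|pN1|² = (-2−6)² + (-6−(-6))² = 64 + 0 = 64
|pN2|² = (-2−(-1))² + (-6−6)² = 1 + 144 = 145
|pN3|² = (-2−6)² + (-6−(-5))² = 64 + 1 = 65
|pN4|² = (-2−5)² + (-6−5)² = 49 + 121 = 170
|pN5|² = (-2−5)² + (-6−2)² = 49 + 64 = 113
Sorted ascending: N1, N3, N5, … — the second-nearest is N3.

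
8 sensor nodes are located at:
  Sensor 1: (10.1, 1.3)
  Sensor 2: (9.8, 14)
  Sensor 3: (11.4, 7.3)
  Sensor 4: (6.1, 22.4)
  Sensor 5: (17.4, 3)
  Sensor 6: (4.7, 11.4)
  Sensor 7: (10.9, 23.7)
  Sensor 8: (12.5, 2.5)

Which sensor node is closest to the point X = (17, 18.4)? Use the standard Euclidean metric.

Sensor 7

Since √ is increasing, it suffices to compare squared distances:
d²(X, Sensor 1) = (17−10.1)² + (18.4−1.3)² = 47.61 + 292.41 = 340.02
d²(X, Sensor 2) = (17−9.8)² + (18.4−14)² = 51.84 + 19.36 = 71.2
d²(X, Sensor 3) = (17−11.4)² + (18.4−7.3)² = 31.36 + 123.21 = 154.57
d²(X, Sensor 4) = (17−6.1)² + (18.4−22.4)² = 118.81 + 16 = 134.81
d²(X, Sensor 5) = (17−17.4)² + (18.4−3)² = 0.16 + 237.16 = 237.32
d²(X, Sensor 6) = (17−4.7)² + (18.4−11.4)² = 151.29 + 49 = 200.29
d²(X, Sensor 7) = (17−10.9)² + (18.4−23.7)² = 37.21 + 28.09 = 65.3
d²(X, Sensor 8) = (17−12.5)² + (18.4−2.5)² = 20.25 + 252.81 = 273.06
Sensor 7 is nearest.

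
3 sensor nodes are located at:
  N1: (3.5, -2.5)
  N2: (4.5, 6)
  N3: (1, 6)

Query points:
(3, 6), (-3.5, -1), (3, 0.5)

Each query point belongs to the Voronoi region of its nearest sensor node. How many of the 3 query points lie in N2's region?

(3, 6) — d² to each: N1:72.5, N2:2.25, N3:4 → nearest is N2
(-3.5, -1) — d² to each: N1:51.25, N2:113, N3:69.25 → nearest is N1
(3, 0.5) — d² to each: N1:9.25, N2:32.5, N3:34.25 → nearest is N1
1 of the 3 points has N2 as nearest.

1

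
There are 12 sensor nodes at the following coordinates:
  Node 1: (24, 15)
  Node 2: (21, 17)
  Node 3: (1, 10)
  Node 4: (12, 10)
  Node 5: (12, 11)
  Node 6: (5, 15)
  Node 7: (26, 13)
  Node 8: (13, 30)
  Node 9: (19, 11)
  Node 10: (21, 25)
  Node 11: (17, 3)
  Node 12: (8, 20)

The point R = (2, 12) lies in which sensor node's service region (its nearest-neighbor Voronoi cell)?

Since √ is increasing, it suffices to compare squared distances:
d²(R, Node 1) = (2−24)² + (12−15)² = 484 + 9 = 493
d²(R, Node 2) = (2−21)² + (12−17)² = 361 + 25 = 386
d²(R, Node 3) = (2−1)² + (12−10)² = 1 + 4 = 5
d²(R, Node 4) = (2−12)² + (12−10)² = 100 + 4 = 104
d²(R, Node 5) = (2−12)² + (12−11)² = 100 + 1 = 101
d²(R, Node 6) = (2−5)² + (12−15)² = 9 + 9 = 18
d²(R, Node 7) = (2−26)² + (12−13)² = 576 + 1 = 577
d²(R, Node 8) = (2−13)² + (12−30)² = 121 + 324 = 445
d²(R, Node 9) = (2−19)² + (12−11)² = 289 + 1 = 290
d²(R, Node 10) = (2−21)² + (12−25)² = 361 + 169 = 530
d²(R, Node 11) = (2−17)² + (12−3)² = 225 + 81 = 306
d²(R, Node 12) = (2−8)² + (12−20)² = 36 + 64 = 100
The smallest is to Node 3, so R lies in the Voronoi region of Node 3.

Node 3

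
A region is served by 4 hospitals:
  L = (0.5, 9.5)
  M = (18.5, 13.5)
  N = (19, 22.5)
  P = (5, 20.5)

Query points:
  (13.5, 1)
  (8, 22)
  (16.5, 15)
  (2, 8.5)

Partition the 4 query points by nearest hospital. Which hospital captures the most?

(13.5, 1) — d² to each: L:241.25, M:181.25, N:492.5, P:452.5 → nearest is M
(8, 22) — d² to each: L:212.5, M:182.5, N:121.25, P:11.25 → nearest is P
(16.5, 15) — d² to each: L:286.25, M:6.25, N:62.5, P:162.5 → nearest is M
(2, 8.5) — d² to each: L:3.25, M:297.25, N:485, P:153 → nearest is L
Tally — L:1, M:2, P:1. M captures the most (2).

M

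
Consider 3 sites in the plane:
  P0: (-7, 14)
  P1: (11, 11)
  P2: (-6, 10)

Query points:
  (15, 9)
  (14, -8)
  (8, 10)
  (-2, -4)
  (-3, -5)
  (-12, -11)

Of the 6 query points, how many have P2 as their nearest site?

(15, 9) — d² to each: P0:509, P1:20, P2:442 → nearest is P1
(14, -8) — d² to each: P0:925, P1:370, P2:724 → nearest is P1
(8, 10) — d² to each: P0:241, P1:10, P2:196 → nearest is P1
(-2, -4) — d² to each: P0:349, P1:394, P2:212 → nearest is P2
(-3, -5) — d² to each: P0:377, P1:452, P2:234 → nearest is P2
(-12, -11) — d² to each: P0:650, P1:1013, P2:477 → nearest is P2
3 of the 6 points have P2 as nearest.

3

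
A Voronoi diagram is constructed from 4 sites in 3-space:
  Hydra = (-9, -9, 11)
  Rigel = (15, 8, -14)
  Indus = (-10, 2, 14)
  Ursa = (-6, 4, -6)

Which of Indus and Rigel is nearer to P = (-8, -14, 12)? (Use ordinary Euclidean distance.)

Indus

Compare squared distances:
d²(P, Indus) = (-8−(-10))² + (-14−2)² + (12−14)² = 4 + 256 + 4 = 264
d²(P, Rigel) = (-8−15)² + (-14−8)² + (12−(-14))² = 529 + 484 + 676 = 1689
264 < 1689, so Indus is closer.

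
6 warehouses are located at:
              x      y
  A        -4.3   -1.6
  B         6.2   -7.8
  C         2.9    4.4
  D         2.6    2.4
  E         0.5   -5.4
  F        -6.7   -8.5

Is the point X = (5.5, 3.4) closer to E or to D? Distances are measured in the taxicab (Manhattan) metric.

d(X,E) = |5.5−0.5| + |3.4−(-5.4)| = 5 + 8.8 = 13.8
d(X,D) = |5.5−2.6| + |3.4−2.4| = 2.9 + 1 = 3.9
13.8 > 3.9, so D is closer.

D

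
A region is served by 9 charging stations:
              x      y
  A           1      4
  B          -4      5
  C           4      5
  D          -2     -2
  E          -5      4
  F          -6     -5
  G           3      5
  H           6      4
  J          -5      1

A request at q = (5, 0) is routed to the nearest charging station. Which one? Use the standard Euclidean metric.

Squared Euclidean distances:
|qA|² = (5−1)² + (0−4)² = 16 + 16 = 32
|qB|² = (5−(-4))² + (0−5)² = 81 + 25 = 106
|qC|² = (5−4)² + (0−5)² = 1 + 25 = 26
|qD|² = (5−(-2))² + (0−(-2))² = 49 + 4 = 53
|qE|² = (5−(-5))² + (0−4)² = 100 + 16 = 116
|qF|² = (5−(-6))² + (0−(-5))² = 121 + 25 = 146
|qG|² = (5−3)² + (0−5)² = 4 + 25 = 29
|qH|² = (5−6)² + (0−4)² = 1 + 16 = 17
|qJ|² = (5−(-5))² + (0−1)² = 100 + 1 = 101
H is nearest.

H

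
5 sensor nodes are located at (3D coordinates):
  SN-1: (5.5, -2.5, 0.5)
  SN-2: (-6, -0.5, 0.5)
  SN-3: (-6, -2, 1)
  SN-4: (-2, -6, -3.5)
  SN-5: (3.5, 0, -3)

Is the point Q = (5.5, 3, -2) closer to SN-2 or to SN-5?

Compare squared distances:
d²(Q, SN-2) = (5.5−(-6))² + (3−(-0.5))² + (-2−0.5)² = 132.25 + 12.25 + 6.25 = 150.75
d²(Q, SN-5) = (5.5−3.5)² + (3−0)² + (-2−(-3))² = 4 + 9 + 1 = 14
150.75 > 14, so SN-5 is closer.

SN-5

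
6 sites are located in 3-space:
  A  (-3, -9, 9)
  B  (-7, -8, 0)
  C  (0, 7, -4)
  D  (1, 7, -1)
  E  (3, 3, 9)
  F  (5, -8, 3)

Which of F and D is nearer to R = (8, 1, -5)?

Compare squared distances:
|RF|² = (8−5)² + (1−(-8))² + (-5−3)² = 9 + 81 + 64 = 154
|RD|² = (8−1)² + (1−7)² + (-5−(-1))² = 49 + 36 + 16 = 101
154 > 101, so D is closer.

D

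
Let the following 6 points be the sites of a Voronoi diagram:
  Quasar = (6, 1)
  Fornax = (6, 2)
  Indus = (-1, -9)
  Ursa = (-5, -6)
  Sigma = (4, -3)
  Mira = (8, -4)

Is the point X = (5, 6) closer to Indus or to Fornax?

Fornax

Compare squared distances:
d²(X, Indus) = (5−(-1))² + (6−(-9))² = 36 + 225 = 261
d²(X, Fornax) = (5−6)² + (6−2)² = 1 + 16 = 17
261 > 17, so Fornax is closer.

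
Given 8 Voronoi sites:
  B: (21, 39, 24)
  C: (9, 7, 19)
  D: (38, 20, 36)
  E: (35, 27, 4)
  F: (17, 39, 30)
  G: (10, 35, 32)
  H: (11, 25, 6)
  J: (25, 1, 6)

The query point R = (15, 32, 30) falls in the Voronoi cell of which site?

Since √ is increasing, it suffices to compare squared distances:
|RB|² = 36 + 49 + 36 = 121
|RC|² = 36 + 625 + 121 = 782
|RD|² = 529 + 144 + 36 = 709
|RE|² = 400 + 25 + 676 = 1101
|RF|² = 4 + 49 + 0 = 53
|RG|² = 25 + 9 + 4 = 38
|RH|² = 16 + 49 + 576 = 641
|RJ|² = 100 + 961 + 576 = 1637
The smallest is to G, so R lies in the Voronoi region of G.

G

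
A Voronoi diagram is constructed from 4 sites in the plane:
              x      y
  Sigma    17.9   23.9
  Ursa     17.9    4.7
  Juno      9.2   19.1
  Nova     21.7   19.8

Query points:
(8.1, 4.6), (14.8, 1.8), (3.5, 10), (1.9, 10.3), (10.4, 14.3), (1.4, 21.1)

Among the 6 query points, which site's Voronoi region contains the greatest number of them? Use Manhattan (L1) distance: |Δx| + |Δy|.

Juno

(8.1, 4.6) — d to each: Sigma:29.1, Ursa:9.9, Juno:15.6, Nova:28.8 → nearest is Ursa
(14.8, 1.8) — d to each: Sigma:25.2, Ursa:6, Juno:22.9, Nova:24.9 → nearest is Ursa
(3.5, 10) — d to each: Sigma:28.3, Ursa:19.7, Juno:14.8, Nova:28 → nearest is Juno
(1.9, 10.3) — d to each: Sigma:29.6, Ursa:21.6, Juno:16.1, Nova:29.3 → nearest is Juno
(10.4, 14.3) — d to each: Sigma:17.1, Ursa:17.1, Juno:6, Nova:16.8 → nearest is Juno
(1.4, 21.1) — d to each: Sigma:19.3, Ursa:32.9, Juno:9.8, Nova:21.6 → nearest is Juno
Tally — Ursa:2, Juno:4. Juno captures the most (4).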